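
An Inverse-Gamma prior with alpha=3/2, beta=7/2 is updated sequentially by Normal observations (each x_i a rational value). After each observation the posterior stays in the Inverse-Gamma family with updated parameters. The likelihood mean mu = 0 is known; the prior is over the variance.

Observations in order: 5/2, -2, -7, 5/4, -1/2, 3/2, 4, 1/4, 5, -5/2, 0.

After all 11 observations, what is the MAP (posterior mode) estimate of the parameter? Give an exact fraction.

941/128

obs 1: x=5/2 → posterior Inverse-Gamma(2, 53/8)
obs 2: x=-2 → posterior Inverse-Gamma(5/2, 69/8)
obs 3: x=-7 → posterior Inverse-Gamma(3, 265/8)
obs 4: x=5/4 → posterior Inverse-Gamma(7/2, 1085/32)
obs 5: x=-1/2 → posterior Inverse-Gamma(4, 1089/32)
obs 6: x=3/2 → posterior Inverse-Gamma(9/2, 1125/32)
obs 7: x=4 → posterior Inverse-Gamma(5, 1381/32)
obs 8: x=1/4 → posterior Inverse-Gamma(11/2, 691/16)
obs 9: x=5 → posterior Inverse-Gamma(6, 891/16)
obs 10: x=-5/2 → posterior Inverse-Gamma(13/2, 941/16)
obs 11: x=0 → posterior Inverse-Gamma(7, 941/16)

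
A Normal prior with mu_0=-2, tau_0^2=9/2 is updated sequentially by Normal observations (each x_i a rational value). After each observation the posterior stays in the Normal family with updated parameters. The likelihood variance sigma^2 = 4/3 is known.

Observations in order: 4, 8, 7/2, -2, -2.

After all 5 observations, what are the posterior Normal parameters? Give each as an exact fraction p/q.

mu_0=589/286, tau_0^2=36/143

obs 1: x=4 → posterior Normal(92/35, 36/35)
obs 2: x=8 → posterior Normal(154/31, 18/31)
obs 3: x=7/2 → posterior Normal(805/178, 36/89)
obs 4: x=-2 → posterior Normal(697/232, 9/29)
obs 5: x=-2 → posterior Normal(589/286, 36/143)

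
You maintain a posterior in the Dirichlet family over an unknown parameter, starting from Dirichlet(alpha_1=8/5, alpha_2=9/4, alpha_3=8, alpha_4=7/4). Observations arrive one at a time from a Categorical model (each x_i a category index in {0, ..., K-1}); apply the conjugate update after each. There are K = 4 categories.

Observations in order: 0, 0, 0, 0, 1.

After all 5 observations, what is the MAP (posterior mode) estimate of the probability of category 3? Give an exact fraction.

obs 1: x=0 → posterior Dirichlet(13/5, 9/4, 8, 7/4)
obs 2: x=0 → posterior Dirichlet(18/5, 9/4, 8, 7/4)
obs 3: x=0 → posterior Dirichlet(23/5, 9/4, 8, 7/4)
obs 4: x=0 → posterior Dirichlet(28/5, 9/4, 8, 7/4)
obs 5: x=1 → posterior Dirichlet(28/5, 13/4, 8, 7/4)

15/292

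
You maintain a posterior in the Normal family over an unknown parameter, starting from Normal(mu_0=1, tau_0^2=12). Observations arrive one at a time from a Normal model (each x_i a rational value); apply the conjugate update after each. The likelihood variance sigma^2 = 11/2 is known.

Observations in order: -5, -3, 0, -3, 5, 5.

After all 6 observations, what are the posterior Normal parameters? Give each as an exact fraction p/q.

mu_0=-13/155, tau_0^2=132/155

obs 1: x=-5 → posterior Normal(-109/35, 132/35)
obs 2: x=-3 → posterior Normal(-181/59, 132/59)
obs 3: x=0 → posterior Normal(-181/83, 132/83)
obs 4: x=-3 → posterior Normal(-253/107, 132/107)
obs 5: x=5 → posterior Normal(-133/131, 132/131)
obs 6: x=5 → posterior Normal(-13/155, 132/155)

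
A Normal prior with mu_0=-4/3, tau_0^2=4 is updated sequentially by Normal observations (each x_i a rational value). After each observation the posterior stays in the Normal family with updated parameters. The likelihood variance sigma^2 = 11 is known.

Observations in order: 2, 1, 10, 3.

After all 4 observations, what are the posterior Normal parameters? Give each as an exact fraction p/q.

obs 1: x=2 → posterior Normal(-4/9, 44/15)
obs 2: x=1 → posterior Normal(-8/57, 44/19)
obs 3: x=10 → posterior Normal(112/69, 44/23)
obs 4: x=3 → posterior Normal(148/81, 44/27)

mu_0=148/81, tau_0^2=44/27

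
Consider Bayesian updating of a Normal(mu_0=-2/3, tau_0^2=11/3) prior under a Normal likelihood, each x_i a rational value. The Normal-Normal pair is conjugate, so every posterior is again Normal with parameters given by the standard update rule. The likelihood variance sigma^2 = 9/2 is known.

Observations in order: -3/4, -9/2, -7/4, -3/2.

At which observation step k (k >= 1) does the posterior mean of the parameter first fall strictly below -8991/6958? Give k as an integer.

k = 2

obs 1: x=-3/4 → posterior Normal(-69/98, 99/49)
obs 2: x=-9/2 → posterior Normal(-267/142, 99/71)
obs 3: x=-7/4 → posterior Normal(-172/93, 33/31)
obs 4: x=-3/2 → posterior Normal(-41/23, 99/115)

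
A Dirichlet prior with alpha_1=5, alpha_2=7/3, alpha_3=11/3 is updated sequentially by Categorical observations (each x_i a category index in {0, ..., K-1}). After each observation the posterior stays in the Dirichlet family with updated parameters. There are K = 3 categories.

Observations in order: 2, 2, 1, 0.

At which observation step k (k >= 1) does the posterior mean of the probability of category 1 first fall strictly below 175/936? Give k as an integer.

obs 1: x=2 → posterior Dirichlet(5, 7/3, 14/3)
obs 2: x=2 → posterior Dirichlet(5, 7/3, 17/3)
obs 3: x=1 → posterior Dirichlet(5, 10/3, 17/3)
obs 4: x=0 → posterior Dirichlet(6, 10/3, 17/3)

k = 2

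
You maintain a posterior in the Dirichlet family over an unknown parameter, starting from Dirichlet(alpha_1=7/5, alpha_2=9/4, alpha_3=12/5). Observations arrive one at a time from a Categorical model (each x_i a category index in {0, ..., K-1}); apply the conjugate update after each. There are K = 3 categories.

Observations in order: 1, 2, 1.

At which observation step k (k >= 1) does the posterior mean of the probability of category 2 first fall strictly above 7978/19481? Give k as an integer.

obs 1: x=1 → posterior Dirichlet(7/5, 13/4, 12/5)
obs 2: x=2 → posterior Dirichlet(7/5, 13/4, 17/5)
obs 3: x=1 → posterior Dirichlet(7/5, 17/4, 17/5)

k = 2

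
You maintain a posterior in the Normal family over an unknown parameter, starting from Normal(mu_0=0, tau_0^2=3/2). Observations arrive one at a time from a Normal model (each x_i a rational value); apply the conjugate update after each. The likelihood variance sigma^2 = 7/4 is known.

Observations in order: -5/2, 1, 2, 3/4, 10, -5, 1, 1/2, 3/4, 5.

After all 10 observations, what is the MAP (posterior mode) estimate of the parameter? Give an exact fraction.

81/67

obs 1: x=-5/2 → posterior Normal(-15/13, 21/26)
obs 2: x=1 → posterior Normal(-9/19, 21/38)
obs 3: x=2 → posterior Normal(3/25, 21/50)
obs 4: x=3/4 → posterior Normal(15/62, 21/62)
obs 5: x=10 → posterior Normal(135/74, 21/74)
obs 6: x=-5 → posterior Normal(75/86, 21/86)
obs 7: x=1 → posterior Normal(87/98, 3/14)
obs 8: x=1/2 → posterior Normal(93/110, 21/110)
obs 9: x=3/4 → posterior Normal(51/61, 21/122)
obs 10: x=5 → posterior Normal(81/67, 21/134)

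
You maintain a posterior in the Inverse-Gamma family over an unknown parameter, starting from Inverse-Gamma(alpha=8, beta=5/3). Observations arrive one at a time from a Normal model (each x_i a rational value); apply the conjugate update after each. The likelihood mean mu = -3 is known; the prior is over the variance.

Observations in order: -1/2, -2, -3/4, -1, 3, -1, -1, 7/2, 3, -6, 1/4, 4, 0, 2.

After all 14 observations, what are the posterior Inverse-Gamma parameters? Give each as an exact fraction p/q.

obs 1: x=-1/2 → posterior Inverse-Gamma(17/2, 115/24)
obs 2: x=-2 → posterior Inverse-Gamma(9, 127/24)
obs 3: x=-3/4 → posterior Inverse-Gamma(19/2, 751/96)
obs 4: x=-1 → posterior Inverse-Gamma(10, 943/96)
obs 5: x=3 → posterior Inverse-Gamma(21/2, 2671/96)
obs 6: x=-1 → posterior Inverse-Gamma(11, 2863/96)
obs 7: x=-1 → posterior Inverse-Gamma(23/2, 3055/96)
obs 8: x=7/2 → posterior Inverse-Gamma(12, 5083/96)
obs 9: x=3 → posterior Inverse-Gamma(25/2, 6811/96)
obs 10: x=-6 → posterior Inverse-Gamma(13, 7243/96)
obs 11: x=1/4 → posterior Inverse-Gamma(27/2, 3875/48)
obs 12: x=4 → posterior Inverse-Gamma(14, 5051/48)
obs 13: x=0 → posterior Inverse-Gamma(29/2, 5267/48)
obs 14: x=2 → posterior Inverse-Gamma(15, 5867/48)

alpha=15, beta=5867/48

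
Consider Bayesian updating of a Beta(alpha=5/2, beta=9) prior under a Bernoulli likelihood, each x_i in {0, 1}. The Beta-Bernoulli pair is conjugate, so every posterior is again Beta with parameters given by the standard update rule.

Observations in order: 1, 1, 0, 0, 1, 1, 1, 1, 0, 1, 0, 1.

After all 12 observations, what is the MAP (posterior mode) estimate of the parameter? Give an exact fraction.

obs 1: x=1 → posterior Beta(7/2, 9)
obs 2: x=1 → posterior Beta(9/2, 9)
obs 3: x=0 → posterior Beta(9/2, 10)
obs 4: x=0 → posterior Beta(9/2, 11)
obs 5: x=1 → posterior Beta(11/2, 11)
obs 6: x=1 → posterior Beta(13/2, 11)
obs 7: x=1 → posterior Beta(15/2, 11)
obs 8: x=1 → posterior Beta(17/2, 11)
obs 9: x=0 → posterior Beta(17/2, 12)
obs 10: x=1 → posterior Beta(19/2, 12)
obs 11: x=0 → posterior Beta(19/2, 13)
obs 12: x=1 → posterior Beta(21/2, 13)

19/43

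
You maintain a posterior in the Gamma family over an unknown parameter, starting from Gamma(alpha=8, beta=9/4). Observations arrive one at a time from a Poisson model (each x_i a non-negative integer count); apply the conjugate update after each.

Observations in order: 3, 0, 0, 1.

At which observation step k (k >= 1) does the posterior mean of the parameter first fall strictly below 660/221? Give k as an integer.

obs 1: x=3 → posterior Gamma(11, 13/4)
obs 2: x=0 → posterior Gamma(11, 17/4)
obs 3: x=0 → posterior Gamma(11, 21/4)
obs 4: x=1 → posterior Gamma(12, 25/4)

k = 2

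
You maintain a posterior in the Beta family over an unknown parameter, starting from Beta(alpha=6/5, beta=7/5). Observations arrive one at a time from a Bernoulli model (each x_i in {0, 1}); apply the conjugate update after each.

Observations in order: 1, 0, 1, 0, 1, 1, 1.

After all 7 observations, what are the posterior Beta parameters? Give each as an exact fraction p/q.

obs 1: x=1 → posterior Beta(11/5, 7/5)
obs 2: x=0 → posterior Beta(11/5, 12/5)
obs 3: x=1 → posterior Beta(16/5, 12/5)
obs 4: x=0 → posterior Beta(16/5, 17/5)
obs 5: x=1 → posterior Beta(21/5, 17/5)
obs 6: x=1 → posterior Beta(26/5, 17/5)
obs 7: x=1 → posterior Beta(31/5, 17/5)

alpha=31/5, beta=17/5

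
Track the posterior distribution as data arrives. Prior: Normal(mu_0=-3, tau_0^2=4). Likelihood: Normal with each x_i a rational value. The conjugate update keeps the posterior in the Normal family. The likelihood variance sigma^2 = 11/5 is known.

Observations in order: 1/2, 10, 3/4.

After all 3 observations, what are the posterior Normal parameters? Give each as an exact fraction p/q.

obs 1: x=1/2 → posterior Normal(-23/31, 44/31)
obs 2: x=10 → posterior Normal(59/17, 44/51)
obs 3: x=3/4 → posterior Normal(192/71, 44/71)

mu_0=192/71, tau_0^2=44/71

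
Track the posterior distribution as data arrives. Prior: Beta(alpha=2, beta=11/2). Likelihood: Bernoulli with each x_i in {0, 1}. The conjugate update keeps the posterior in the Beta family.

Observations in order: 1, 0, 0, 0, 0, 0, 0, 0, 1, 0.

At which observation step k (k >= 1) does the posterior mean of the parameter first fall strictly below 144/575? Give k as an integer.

obs 1: x=1 → posterior Beta(3, 11/2)
obs 2: x=0 → posterior Beta(3, 13/2)
obs 3: x=0 → posterior Beta(3, 15/2)
obs 4: x=0 → posterior Beta(3, 17/2)
obs 5: x=0 → posterior Beta(3, 19/2)
obs 6: x=0 → posterior Beta(3, 21/2)
obs 7: x=0 → posterior Beta(3, 23/2)
obs 8: x=0 → posterior Beta(3, 25/2)
obs 9: x=1 → posterior Beta(4, 25/2)
obs 10: x=0 → posterior Beta(4, 27/2)

k = 5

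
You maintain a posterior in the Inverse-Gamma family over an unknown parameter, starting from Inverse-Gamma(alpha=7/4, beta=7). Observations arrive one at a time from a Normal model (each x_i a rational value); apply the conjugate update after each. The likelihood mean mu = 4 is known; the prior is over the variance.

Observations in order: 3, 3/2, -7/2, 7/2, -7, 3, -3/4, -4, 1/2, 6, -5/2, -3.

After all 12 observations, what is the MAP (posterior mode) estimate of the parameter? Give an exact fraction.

obs 1: x=3 → posterior Inverse-Gamma(9/4, 15/2)
obs 2: x=3/2 → posterior Inverse-Gamma(11/4, 85/8)
obs 3: x=-7/2 → posterior Inverse-Gamma(13/4, 155/4)
obs 4: x=7/2 → posterior Inverse-Gamma(15/4, 311/8)
obs 5: x=-7 → posterior Inverse-Gamma(17/4, 795/8)
obs 6: x=3 → posterior Inverse-Gamma(19/4, 799/8)
obs 7: x=-3/4 → posterior Inverse-Gamma(21/4, 3557/32)
obs 8: x=-4 → posterior Inverse-Gamma(23/4, 4581/32)
obs 9: x=1/2 → posterior Inverse-Gamma(25/4, 4777/32)
obs 10: x=6 → posterior Inverse-Gamma(27/4, 4841/32)
obs 11: x=-5/2 → posterior Inverse-Gamma(29/4, 5517/32)
obs 12: x=-3 → posterior Inverse-Gamma(31/4, 6301/32)

6301/280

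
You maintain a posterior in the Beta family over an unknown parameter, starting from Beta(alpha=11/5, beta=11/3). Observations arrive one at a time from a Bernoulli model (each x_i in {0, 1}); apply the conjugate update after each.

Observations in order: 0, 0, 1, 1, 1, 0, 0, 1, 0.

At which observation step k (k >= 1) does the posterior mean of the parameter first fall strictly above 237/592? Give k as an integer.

k = 4

obs 1: x=0 → posterior Beta(11/5, 14/3)
obs 2: x=0 → posterior Beta(11/5, 17/3)
obs 3: x=1 → posterior Beta(16/5, 17/3)
obs 4: x=1 → posterior Beta(21/5, 17/3)
obs 5: x=1 → posterior Beta(26/5, 17/3)
obs 6: x=0 → posterior Beta(26/5, 20/3)
obs 7: x=0 → posterior Beta(26/5, 23/3)
obs 8: x=1 → posterior Beta(31/5, 23/3)
obs 9: x=0 → posterior Beta(31/5, 26/3)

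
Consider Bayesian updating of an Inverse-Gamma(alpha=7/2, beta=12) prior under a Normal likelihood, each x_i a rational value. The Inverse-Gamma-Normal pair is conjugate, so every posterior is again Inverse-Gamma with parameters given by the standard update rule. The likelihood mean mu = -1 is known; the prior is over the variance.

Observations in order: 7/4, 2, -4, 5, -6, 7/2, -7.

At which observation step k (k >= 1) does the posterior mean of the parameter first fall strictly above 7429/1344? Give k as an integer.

k = 2

obs 1: x=7/4 → posterior Inverse-Gamma(4, 505/32)
obs 2: x=2 → posterior Inverse-Gamma(9/2, 649/32)
obs 3: x=-4 → posterior Inverse-Gamma(5, 793/32)
obs 4: x=5 → posterior Inverse-Gamma(11/2, 1369/32)
obs 5: x=-6 → posterior Inverse-Gamma(6, 1769/32)
obs 6: x=7/2 → posterior Inverse-Gamma(13/2, 2093/32)
obs 7: x=-7 → posterior Inverse-Gamma(7, 2669/32)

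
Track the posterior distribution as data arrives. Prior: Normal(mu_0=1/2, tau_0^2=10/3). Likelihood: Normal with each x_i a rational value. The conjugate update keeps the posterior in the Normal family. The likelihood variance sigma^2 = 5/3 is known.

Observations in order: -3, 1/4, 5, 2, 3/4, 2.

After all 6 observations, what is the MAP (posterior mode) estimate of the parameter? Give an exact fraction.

29/26

obs 1: x=-3 → posterior Normal(-11/6, 10/9)
obs 2: x=1/4 → posterior Normal(-1, 2/3)
obs 3: x=5 → posterior Normal(5/7, 10/21)
obs 4: x=2 → posterior Normal(1, 10/27)
obs 5: x=3/4 → posterior Normal(21/22, 10/33)
obs 6: x=2 → posterior Normal(29/26, 10/39)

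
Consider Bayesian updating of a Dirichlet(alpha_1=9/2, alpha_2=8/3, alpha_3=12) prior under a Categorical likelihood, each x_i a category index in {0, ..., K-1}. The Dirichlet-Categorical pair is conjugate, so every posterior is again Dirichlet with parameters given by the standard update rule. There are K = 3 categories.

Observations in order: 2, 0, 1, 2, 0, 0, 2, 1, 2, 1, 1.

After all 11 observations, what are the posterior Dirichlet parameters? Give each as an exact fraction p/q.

alpha_1=15/2, alpha_2=20/3, alpha_3=16

obs 1: x=2 → posterior Dirichlet(9/2, 8/3, 13)
obs 2: x=0 → posterior Dirichlet(11/2, 8/3, 13)
obs 3: x=1 → posterior Dirichlet(11/2, 11/3, 13)
obs 4: x=2 → posterior Dirichlet(11/2, 11/3, 14)
obs 5: x=0 → posterior Dirichlet(13/2, 11/3, 14)
obs 6: x=0 → posterior Dirichlet(15/2, 11/3, 14)
obs 7: x=2 → posterior Dirichlet(15/2, 11/3, 15)
obs 8: x=1 → posterior Dirichlet(15/2, 14/3, 15)
obs 9: x=2 → posterior Dirichlet(15/2, 14/3, 16)
obs 10: x=1 → posterior Dirichlet(15/2, 17/3, 16)
obs 11: x=1 → posterior Dirichlet(15/2, 20/3, 16)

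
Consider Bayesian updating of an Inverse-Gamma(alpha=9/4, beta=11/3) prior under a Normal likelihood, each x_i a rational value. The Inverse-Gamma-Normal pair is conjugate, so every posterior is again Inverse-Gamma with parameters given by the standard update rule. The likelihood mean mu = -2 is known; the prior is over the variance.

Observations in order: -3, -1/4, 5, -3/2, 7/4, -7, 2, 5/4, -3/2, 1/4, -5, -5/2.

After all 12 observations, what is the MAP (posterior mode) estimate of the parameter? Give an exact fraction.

obs 1: x=-3 → posterior Inverse-Gamma(11/4, 25/6)
obs 2: x=-1/4 → posterior Inverse-Gamma(13/4, 547/96)
obs 3: x=5 → posterior Inverse-Gamma(15/4, 2899/96)
obs 4: x=-3/2 → posterior Inverse-Gamma(17/4, 2911/96)
obs 5: x=7/4 → posterior Inverse-Gamma(19/4, 1793/48)
obs 6: x=-7 → posterior Inverse-Gamma(21/4, 2393/48)
obs 7: x=2 → posterior Inverse-Gamma(23/4, 2777/48)
obs 8: x=5/4 → posterior Inverse-Gamma(25/4, 6061/96)
obs 9: x=-3/2 → posterior Inverse-Gamma(27/4, 6073/96)
obs 10: x=1/4 → posterior Inverse-Gamma(29/4, 1579/24)
obs 11: x=-5 → posterior Inverse-Gamma(31/4, 1687/24)
obs 12: x=-5/2 → posterior Inverse-Gamma(33/4, 845/12)

845/111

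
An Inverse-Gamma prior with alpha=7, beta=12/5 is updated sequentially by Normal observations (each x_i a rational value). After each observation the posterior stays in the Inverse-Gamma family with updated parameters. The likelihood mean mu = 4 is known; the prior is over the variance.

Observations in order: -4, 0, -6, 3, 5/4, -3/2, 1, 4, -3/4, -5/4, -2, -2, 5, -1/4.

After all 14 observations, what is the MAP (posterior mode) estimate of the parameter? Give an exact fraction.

623/50

obs 1: x=-4 → posterior Inverse-Gamma(15/2, 172/5)
obs 2: x=0 → posterior Inverse-Gamma(8, 212/5)
obs 3: x=-6 → posterior Inverse-Gamma(17/2, 462/5)
obs 4: x=3 → posterior Inverse-Gamma(9, 929/10)
obs 5: x=5/4 → posterior Inverse-Gamma(19/2, 15469/160)
obs 6: x=-3/2 → posterior Inverse-Gamma(10, 17889/160)
obs 7: x=1 → posterior Inverse-Gamma(21/2, 18609/160)
obs 8: x=4 → posterior Inverse-Gamma(11, 18609/160)
obs 9: x=-3/4 → posterior Inverse-Gamma(23/2, 10207/80)
obs 10: x=-5/4 → posterior Inverse-Gamma(12, 22619/160)
obs 11: x=-2 → posterior Inverse-Gamma(25/2, 25499/160)
obs 12: x=-2 → posterior Inverse-Gamma(13, 28379/160)
obs 13: x=5 → posterior Inverse-Gamma(27/2, 28459/160)
obs 14: x=-1/4 → posterior Inverse-Gamma(14, 1869/10)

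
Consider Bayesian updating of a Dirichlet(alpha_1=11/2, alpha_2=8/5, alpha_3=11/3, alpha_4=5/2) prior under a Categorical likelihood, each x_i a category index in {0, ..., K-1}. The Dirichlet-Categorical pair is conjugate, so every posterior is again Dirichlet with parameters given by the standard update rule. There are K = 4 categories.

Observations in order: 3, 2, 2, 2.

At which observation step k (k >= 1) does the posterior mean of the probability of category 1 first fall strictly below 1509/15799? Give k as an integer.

obs 1: x=3 → posterior Dirichlet(11/2, 8/5, 11/3, 7/2)
obs 2: x=2 → posterior Dirichlet(11/2, 8/5, 14/3, 7/2)
obs 3: x=2 → posterior Dirichlet(11/2, 8/5, 17/3, 7/2)
obs 4: x=2 → posterior Dirichlet(11/2, 8/5, 20/3, 7/2)

k = 4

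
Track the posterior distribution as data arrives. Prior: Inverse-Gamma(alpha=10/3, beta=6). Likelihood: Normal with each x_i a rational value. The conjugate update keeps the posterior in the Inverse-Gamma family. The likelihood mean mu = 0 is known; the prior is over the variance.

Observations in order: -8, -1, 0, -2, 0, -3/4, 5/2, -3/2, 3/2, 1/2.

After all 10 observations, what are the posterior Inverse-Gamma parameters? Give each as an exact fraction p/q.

alpha=25/3, beta=1481/32

obs 1: x=-8 → posterior Inverse-Gamma(23/6, 38)
obs 2: x=-1 → posterior Inverse-Gamma(13/3, 77/2)
obs 3: x=0 → posterior Inverse-Gamma(29/6, 77/2)
obs 4: x=-2 → posterior Inverse-Gamma(16/3, 81/2)
obs 5: x=0 → posterior Inverse-Gamma(35/6, 81/2)
obs 6: x=-3/4 → posterior Inverse-Gamma(19/3, 1305/32)
obs 7: x=5/2 → posterior Inverse-Gamma(41/6, 1405/32)
obs 8: x=-3/2 → posterior Inverse-Gamma(22/3, 1441/32)
obs 9: x=3/2 → posterior Inverse-Gamma(47/6, 1477/32)
obs 10: x=1/2 → posterior Inverse-Gamma(25/3, 1481/32)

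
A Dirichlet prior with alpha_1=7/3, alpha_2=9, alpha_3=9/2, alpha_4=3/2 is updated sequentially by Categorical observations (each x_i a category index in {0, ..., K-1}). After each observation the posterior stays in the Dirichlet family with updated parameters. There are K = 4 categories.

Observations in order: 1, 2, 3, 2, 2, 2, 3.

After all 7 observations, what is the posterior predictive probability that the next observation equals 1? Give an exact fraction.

30/73

obs 1: x=1 → posterior Dirichlet(7/3, 10, 9/2, 3/2)
obs 2: x=2 → posterior Dirichlet(7/3, 10, 11/2, 3/2)
obs 3: x=3 → posterior Dirichlet(7/3, 10, 11/2, 5/2)
obs 4: x=2 → posterior Dirichlet(7/3, 10, 13/2, 5/2)
obs 5: x=2 → posterior Dirichlet(7/3, 10, 15/2, 5/2)
obs 6: x=2 → posterior Dirichlet(7/3, 10, 17/2, 5/2)
obs 7: x=3 → posterior Dirichlet(7/3, 10, 17/2, 7/2)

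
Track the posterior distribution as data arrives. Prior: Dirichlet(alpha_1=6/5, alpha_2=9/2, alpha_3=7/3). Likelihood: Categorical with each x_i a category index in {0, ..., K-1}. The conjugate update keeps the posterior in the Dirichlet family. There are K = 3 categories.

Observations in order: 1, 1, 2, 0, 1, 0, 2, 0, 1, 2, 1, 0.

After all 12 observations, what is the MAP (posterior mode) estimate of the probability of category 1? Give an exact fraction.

255/511

obs 1: x=1 → posterior Dirichlet(6/5, 11/2, 7/3)
obs 2: x=1 → posterior Dirichlet(6/5, 13/2, 7/3)
obs 3: x=2 → posterior Dirichlet(6/5, 13/2, 10/3)
obs 4: x=0 → posterior Dirichlet(11/5, 13/2, 10/3)
obs 5: x=1 → posterior Dirichlet(11/5, 15/2, 10/3)
obs 6: x=0 → posterior Dirichlet(16/5, 15/2, 10/3)
obs 7: x=2 → posterior Dirichlet(16/5, 15/2, 13/3)
obs 8: x=0 → posterior Dirichlet(21/5, 15/2, 13/3)
obs 9: x=1 → posterior Dirichlet(21/5, 17/2, 13/3)
obs 10: x=2 → posterior Dirichlet(21/5, 17/2, 16/3)
obs 11: x=1 → posterior Dirichlet(21/5, 19/2, 16/3)
obs 12: x=0 → posterior Dirichlet(26/5, 19/2, 16/3)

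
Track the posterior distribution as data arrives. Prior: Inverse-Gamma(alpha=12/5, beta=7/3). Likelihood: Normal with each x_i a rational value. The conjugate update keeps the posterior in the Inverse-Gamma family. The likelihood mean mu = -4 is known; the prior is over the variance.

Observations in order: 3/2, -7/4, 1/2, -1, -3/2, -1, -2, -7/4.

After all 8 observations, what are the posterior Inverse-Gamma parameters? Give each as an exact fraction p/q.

alpha=32/5, beta=2245/48

obs 1: x=3/2 → posterior Inverse-Gamma(29/10, 419/24)
obs 2: x=-7/4 → posterior Inverse-Gamma(17/5, 1919/96)
obs 3: x=1/2 → posterior Inverse-Gamma(39/10, 2891/96)
obs 4: x=-1 → posterior Inverse-Gamma(22/5, 3323/96)
obs 5: x=-3/2 → posterior Inverse-Gamma(49/10, 3623/96)
obs 6: x=-1 → posterior Inverse-Gamma(27/5, 4055/96)
obs 7: x=-2 → posterior Inverse-Gamma(59/10, 4247/96)
obs 8: x=-7/4 → posterior Inverse-Gamma(32/5, 2245/48)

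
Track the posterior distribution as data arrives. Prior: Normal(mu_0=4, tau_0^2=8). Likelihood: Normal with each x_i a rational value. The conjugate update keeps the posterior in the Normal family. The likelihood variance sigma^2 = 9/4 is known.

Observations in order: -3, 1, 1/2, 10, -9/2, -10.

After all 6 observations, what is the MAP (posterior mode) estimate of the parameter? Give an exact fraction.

obs 1: x=-3 → posterior Normal(-60/41, 72/41)
obs 2: x=1 → posterior Normal(-28/73, 72/73)
obs 3: x=1/2 → posterior Normal(-4/35, 24/35)
obs 4: x=10 → posterior Normal(308/137, 72/137)
obs 5: x=-9/2 → posterior Normal(164/169, 72/169)
obs 6: x=-10 → posterior Normal(-52/67, 24/67)

-52/67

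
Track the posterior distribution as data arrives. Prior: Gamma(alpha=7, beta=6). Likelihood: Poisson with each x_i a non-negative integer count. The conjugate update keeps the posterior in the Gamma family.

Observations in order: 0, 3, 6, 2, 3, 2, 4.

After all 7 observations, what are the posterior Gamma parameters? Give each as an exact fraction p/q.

alpha=27, beta=13

obs 1: x=0 → posterior Gamma(7, 7)
obs 2: x=3 → posterior Gamma(10, 8)
obs 3: x=6 → posterior Gamma(16, 9)
obs 4: x=2 → posterior Gamma(18, 10)
obs 5: x=3 → posterior Gamma(21, 11)
obs 6: x=2 → posterior Gamma(23, 12)
obs 7: x=4 → posterior Gamma(27, 13)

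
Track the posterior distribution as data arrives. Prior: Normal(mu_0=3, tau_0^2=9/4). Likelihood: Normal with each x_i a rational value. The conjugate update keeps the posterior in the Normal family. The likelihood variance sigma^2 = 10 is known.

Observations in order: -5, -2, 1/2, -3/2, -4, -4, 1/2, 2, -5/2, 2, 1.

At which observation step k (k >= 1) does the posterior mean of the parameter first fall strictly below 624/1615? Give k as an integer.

obs 1: x=-5 → posterior Normal(75/49, 90/49)
obs 2: x=-2 → posterior Normal(57/58, 45/29)
obs 3: x=1/2 → posterior Normal(123/134, 90/67)
obs 4: x=-3/2 → posterior Normal(12/19, 45/38)
obs 5: x=-4 → posterior Normal(12/85, 18/17)
obs 6: x=-4 → posterior Normal(-12/47, 45/47)
obs 7: x=1/2 → posterior Normal(-39/206, 90/103)
obs 8: x=2 → posterior Normal(-3/224, 45/56)
obs 9: x=-5/2 → posterior Normal(-24/121, 90/121)
obs 10: x=2 → posterior Normal(-3/65, 9/13)
obs 11: x=1 → posterior Normal(3/139, 90/139)

k = 5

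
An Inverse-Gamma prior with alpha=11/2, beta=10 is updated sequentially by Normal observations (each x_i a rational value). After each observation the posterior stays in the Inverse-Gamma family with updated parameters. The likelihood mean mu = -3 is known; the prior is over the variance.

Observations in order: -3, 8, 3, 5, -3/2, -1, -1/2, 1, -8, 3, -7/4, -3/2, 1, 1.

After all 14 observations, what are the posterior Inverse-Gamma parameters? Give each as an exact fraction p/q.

alpha=25/2, beta=5861/32

obs 1: x=-3 → posterior Inverse-Gamma(6, 10)
obs 2: x=8 → posterior Inverse-Gamma(13/2, 141/2)
obs 3: x=3 → posterior Inverse-Gamma(7, 177/2)
obs 4: x=5 → posterior Inverse-Gamma(15/2, 241/2)
obs 5: x=-3/2 → posterior Inverse-Gamma(8, 973/8)
obs 6: x=-1 → posterior Inverse-Gamma(17/2, 989/8)
obs 7: x=-1/2 → posterior Inverse-Gamma(9, 507/4)
obs 8: x=1 → posterior Inverse-Gamma(19/2, 539/4)
obs 9: x=-8 → posterior Inverse-Gamma(10, 589/4)
obs 10: x=3 → posterior Inverse-Gamma(21/2, 661/4)
obs 11: x=-7/4 → posterior Inverse-Gamma(11, 5313/32)
obs 12: x=-3/2 → posterior Inverse-Gamma(23/2, 5349/32)
obs 13: x=1 → posterior Inverse-Gamma(12, 5605/32)
obs 14: x=1 → posterior Inverse-Gamma(25/2, 5861/32)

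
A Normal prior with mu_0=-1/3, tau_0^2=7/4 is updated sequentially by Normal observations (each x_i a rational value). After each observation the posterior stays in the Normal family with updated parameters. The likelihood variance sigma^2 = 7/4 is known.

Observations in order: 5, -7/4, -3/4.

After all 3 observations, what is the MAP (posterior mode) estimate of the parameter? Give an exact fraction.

obs 1: x=5 → posterior Normal(7/3, 7/8)
obs 2: x=-7/4 → posterior Normal(35/36, 7/12)
obs 3: x=-3/4 → posterior Normal(13/24, 7/16)

13/24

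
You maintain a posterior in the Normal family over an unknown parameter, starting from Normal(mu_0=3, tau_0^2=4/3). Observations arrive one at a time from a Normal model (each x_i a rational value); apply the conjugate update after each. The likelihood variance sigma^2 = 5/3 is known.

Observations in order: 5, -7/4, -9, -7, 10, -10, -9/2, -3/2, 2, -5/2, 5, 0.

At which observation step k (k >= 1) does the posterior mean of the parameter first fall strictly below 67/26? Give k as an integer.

k = 2

obs 1: x=5 → posterior Normal(35/9, 20/27)
obs 2: x=-7/4 → posterior Normal(28/13, 20/39)
obs 3: x=-9 → posterior Normal(-8/17, 20/51)
obs 4: x=-7 → posterior Normal(-12/7, 20/63)
obs 5: x=10 → posterior Normal(4/25, 4/15)
obs 6: x=-10 → posterior Normal(-36/29, 20/87)
obs 7: x=-9/2 → posterior Normal(-18/11, 20/99)
obs 8: x=-3/2 → posterior Normal(-60/37, 20/111)
obs 9: x=2 → posterior Normal(-52/41, 20/123)
obs 10: x=-5/2 → posterior Normal(-62/45, 4/27)
obs 11: x=5 → posterior Normal(-6/7, 20/147)
obs 12: x=0 → posterior Normal(-42/53, 20/159)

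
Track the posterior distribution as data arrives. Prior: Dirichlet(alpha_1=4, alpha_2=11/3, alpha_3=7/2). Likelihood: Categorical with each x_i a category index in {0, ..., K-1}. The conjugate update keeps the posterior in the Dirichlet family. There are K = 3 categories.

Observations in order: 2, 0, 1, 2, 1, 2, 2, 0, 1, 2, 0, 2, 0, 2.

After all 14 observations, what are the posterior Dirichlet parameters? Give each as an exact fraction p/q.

alpha_1=8, alpha_2=20/3, alpha_3=21/2

obs 1: x=2 → posterior Dirichlet(4, 11/3, 9/2)
obs 2: x=0 → posterior Dirichlet(5, 11/3, 9/2)
obs 3: x=1 → posterior Dirichlet(5, 14/3, 9/2)
obs 4: x=2 → posterior Dirichlet(5, 14/3, 11/2)
obs 5: x=1 → posterior Dirichlet(5, 17/3, 11/2)
obs 6: x=2 → posterior Dirichlet(5, 17/3, 13/2)
obs 7: x=2 → posterior Dirichlet(5, 17/3, 15/2)
obs 8: x=0 → posterior Dirichlet(6, 17/3, 15/2)
obs 9: x=1 → posterior Dirichlet(6, 20/3, 15/2)
obs 10: x=2 → posterior Dirichlet(6, 20/3, 17/2)
obs 11: x=0 → posterior Dirichlet(7, 20/3, 17/2)
obs 12: x=2 → posterior Dirichlet(7, 20/3, 19/2)
obs 13: x=0 → posterior Dirichlet(8, 20/3, 19/2)
obs 14: x=2 → posterior Dirichlet(8, 20/3, 21/2)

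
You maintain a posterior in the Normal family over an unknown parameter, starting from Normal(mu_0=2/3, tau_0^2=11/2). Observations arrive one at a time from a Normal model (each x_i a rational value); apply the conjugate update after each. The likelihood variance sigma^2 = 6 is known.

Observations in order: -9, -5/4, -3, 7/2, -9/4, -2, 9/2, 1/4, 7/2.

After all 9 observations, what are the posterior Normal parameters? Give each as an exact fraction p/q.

obs 1: x=-9 → posterior Normal(-91/23, 66/23)
obs 2: x=-5/4 → posterior Normal(-419/136, 33/17)
obs 3: x=-3 → posterior Normal(-551/180, 22/15)
obs 4: x=7/2 → posterior Normal(-397/224, 33/28)
obs 5: x=-9/4 → posterior Normal(-124/67, 66/67)
obs 6: x=-2 → posterior Normal(-73/39, 11/13)
obs 7: x=9/2 → posterior Normal(-193/178, 66/89)
obs 8: x=1/4 → posterior Normal(-15/16, 33/50)
obs 9: x=7/2 → posterior Normal(-221/444, 22/37)

mu_0=-221/444, tau_0^2=22/37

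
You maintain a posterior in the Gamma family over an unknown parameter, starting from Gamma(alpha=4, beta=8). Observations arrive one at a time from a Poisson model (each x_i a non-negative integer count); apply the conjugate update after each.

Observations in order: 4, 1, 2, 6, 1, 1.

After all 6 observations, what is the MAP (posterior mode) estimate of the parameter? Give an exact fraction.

obs 1: x=4 → posterior Gamma(8, 9)
obs 2: x=1 → posterior Gamma(9, 10)
obs 3: x=2 → posterior Gamma(11, 11)
obs 4: x=6 → posterior Gamma(17, 12)
obs 5: x=1 → posterior Gamma(18, 13)
obs 6: x=1 → posterior Gamma(19, 14)

9/7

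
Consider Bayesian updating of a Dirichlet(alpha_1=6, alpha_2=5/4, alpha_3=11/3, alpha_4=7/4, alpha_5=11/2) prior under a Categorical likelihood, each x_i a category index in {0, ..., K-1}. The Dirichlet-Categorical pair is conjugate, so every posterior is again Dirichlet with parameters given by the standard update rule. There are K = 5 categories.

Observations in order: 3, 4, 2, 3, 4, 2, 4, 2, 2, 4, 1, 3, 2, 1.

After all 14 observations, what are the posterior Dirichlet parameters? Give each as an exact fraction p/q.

obs 1: x=3 → posterior Dirichlet(6, 5/4, 11/3, 11/4, 11/2)
obs 2: x=4 → posterior Dirichlet(6, 5/4, 11/3, 11/4, 13/2)
obs 3: x=2 → posterior Dirichlet(6, 5/4, 14/3, 11/4, 13/2)
obs 4: x=3 → posterior Dirichlet(6, 5/4, 14/3, 15/4, 13/2)
obs 5: x=4 → posterior Dirichlet(6, 5/4, 14/3, 15/4, 15/2)
obs 6: x=2 → posterior Dirichlet(6, 5/4, 17/3, 15/4, 15/2)
obs 7: x=4 → posterior Dirichlet(6, 5/4, 17/3, 15/4, 17/2)
obs 8: x=2 → posterior Dirichlet(6, 5/4, 20/3, 15/4, 17/2)
obs 9: x=2 → posterior Dirichlet(6, 5/4, 23/3, 15/4, 17/2)
obs 10: x=4 → posterior Dirichlet(6, 5/4, 23/3, 15/4, 19/2)
obs 11: x=1 → posterior Dirichlet(6, 9/4, 23/3, 15/4, 19/2)
obs 12: x=3 → posterior Dirichlet(6, 9/4, 23/3, 19/4, 19/2)
obs 13: x=2 → posterior Dirichlet(6, 9/4, 26/3, 19/4, 19/2)
obs 14: x=1 → posterior Dirichlet(6, 13/4, 26/3, 19/4, 19/2)

alpha_1=6, alpha_2=13/4, alpha_3=26/3, alpha_4=19/4, alpha_5=19/2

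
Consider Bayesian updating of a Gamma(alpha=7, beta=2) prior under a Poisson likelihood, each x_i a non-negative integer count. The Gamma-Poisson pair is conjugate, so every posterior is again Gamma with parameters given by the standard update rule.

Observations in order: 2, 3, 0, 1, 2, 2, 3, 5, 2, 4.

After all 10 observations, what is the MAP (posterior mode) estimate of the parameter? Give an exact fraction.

5/2

obs 1: x=2 → posterior Gamma(9, 3)
obs 2: x=3 → posterior Gamma(12, 4)
obs 3: x=0 → posterior Gamma(12, 5)
obs 4: x=1 → posterior Gamma(13, 6)
obs 5: x=2 → posterior Gamma(15, 7)
obs 6: x=2 → posterior Gamma(17, 8)
obs 7: x=3 → posterior Gamma(20, 9)
obs 8: x=5 → posterior Gamma(25, 10)
obs 9: x=2 → posterior Gamma(27, 11)
obs 10: x=4 → posterior Gamma(31, 12)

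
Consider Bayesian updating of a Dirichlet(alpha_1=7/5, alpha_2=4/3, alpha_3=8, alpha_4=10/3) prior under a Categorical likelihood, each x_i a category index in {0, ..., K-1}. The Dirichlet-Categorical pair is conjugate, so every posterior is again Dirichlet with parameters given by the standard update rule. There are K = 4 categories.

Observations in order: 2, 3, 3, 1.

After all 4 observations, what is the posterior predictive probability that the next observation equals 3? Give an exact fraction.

80/271

obs 1: x=2 → posterior Dirichlet(7/5, 4/3, 9, 10/3)
obs 2: x=3 → posterior Dirichlet(7/5, 4/3, 9, 13/3)
obs 3: x=3 → posterior Dirichlet(7/5, 4/3, 9, 16/3)
obs 4: x=1 → posterior Dirichlet(7/5, 7/3, 9, 16/3)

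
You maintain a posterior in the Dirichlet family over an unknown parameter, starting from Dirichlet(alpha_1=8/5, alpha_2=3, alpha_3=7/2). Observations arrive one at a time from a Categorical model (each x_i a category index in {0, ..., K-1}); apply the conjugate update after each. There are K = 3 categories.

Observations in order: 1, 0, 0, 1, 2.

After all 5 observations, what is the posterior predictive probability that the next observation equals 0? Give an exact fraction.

obs 1: x=1 → posterior Dirichlet(8/5, 4, 7/2)
obs 2: x=0 → posterior Dirichlet(13/5, 4, 7/2)
obs 3: x=0 → posterior Dirichlet(18/5, 4, 7/2)
obs 4: x=1 → posterior Dirichlet(18/5, 5, 7/2)
obs 5: x=2 → posterior Dirichlet(18/5, 5, 9/2)

36/131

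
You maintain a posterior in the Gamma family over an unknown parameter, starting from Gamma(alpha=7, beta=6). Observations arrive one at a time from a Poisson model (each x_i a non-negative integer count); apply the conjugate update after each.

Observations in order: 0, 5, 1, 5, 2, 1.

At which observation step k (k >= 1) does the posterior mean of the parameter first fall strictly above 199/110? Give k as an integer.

k = 5

obs 1: x=0 → posterior Gamma(7, 7)
obs 2: x=5 → posterior Gamma(12, 8)
obs 3: x=1 → posterior Gamma(13, 9)
obs 4: x=5 → posterior Gamma(18, 10)
obs 5: x=2 → posterior Gamma(20, 11)
obs 6: x=1 → posterior Gamma(21, 12)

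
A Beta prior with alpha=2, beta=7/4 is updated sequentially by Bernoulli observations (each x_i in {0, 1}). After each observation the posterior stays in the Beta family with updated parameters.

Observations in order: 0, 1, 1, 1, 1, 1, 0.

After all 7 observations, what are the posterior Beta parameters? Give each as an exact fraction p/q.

alpha=7, beta=15/4

obs 1: x=0 → posterior Beta(2, 11/4)
obs 2: x=1 → posterior Beta(3, 11/4)
obs 3: x=1 → posterior Beta(4, 11/4)
obs 4: x=1 → posterior Beta(5, 11/4)
obs 5: x=1 → posterior Beta(6, 11/4)
obs 6: x=1 → posterior Beta(7, 11/4)
obs 7: x=0 → posterior Beta(7, 15/4)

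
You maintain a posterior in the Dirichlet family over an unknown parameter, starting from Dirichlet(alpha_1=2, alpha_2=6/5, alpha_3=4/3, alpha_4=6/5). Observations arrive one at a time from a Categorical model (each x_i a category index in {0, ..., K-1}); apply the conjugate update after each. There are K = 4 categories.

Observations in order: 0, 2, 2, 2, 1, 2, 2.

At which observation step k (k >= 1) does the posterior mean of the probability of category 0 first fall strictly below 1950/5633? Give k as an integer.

k = 3

obs 1: x=0 → posterior Dirichlet(3, 6/5, 4/3, 6/5)
obs 2: x=2 → posterior Dirichlet(3, 6/5, 7/3, 6/5)
obs 3: x=2 → posterior Dirichlet(3, 6/5, 10/3, 6/5)
obs 4: x=2 → posterior Dirichlet(3, 6/5, 13/3, 6/5)
obs 5: x=1 → posterior Dirichlet(3, 11/5, 13/3, 6/5)
obs 6: x=2 → posterior Dirichlet(3, 11/5, 16/3, 6/5)
obs 7: x=2 → posterior Dirichlet(3, 11/5, 19/3, 6/5)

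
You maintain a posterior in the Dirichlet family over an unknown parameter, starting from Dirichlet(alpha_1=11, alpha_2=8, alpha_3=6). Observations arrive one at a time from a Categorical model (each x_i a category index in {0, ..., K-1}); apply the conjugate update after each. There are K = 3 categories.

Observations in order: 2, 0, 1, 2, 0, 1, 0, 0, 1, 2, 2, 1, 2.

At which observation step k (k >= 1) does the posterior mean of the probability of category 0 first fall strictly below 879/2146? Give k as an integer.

k = 12

obs 1: x=2 → posterior Dirichlet(11, 8, 7)
obs 2: x=0 → posterior Dirichlet(12, 8, 7)
obs 3: x=1 → posterior Dirichlet(12, 9, 7)
obs 4: x=2 → posterior Dirichlet(12, 9, 8)
obs 5: x=0 → posterior Dirichlet(13, 9, 8)
obs 6: x=1 → posterior Dirichlet(13, 10, 8)
obs 7: x=0 → posterior Dirichlet(14, 10, 8)
obs 8: x=0 → posterior Dirichlet(15, 10, 8)
obs 9: x=1 → posterior Dirichlet(15, 11, 8)
obs 10: x=2 → posterior Dirichlet(15, 11, 9)
obs 11: x=2 → posterior Dirichlet(15, 11, 10)
obs 12: x=1 → posterior Dirichlet(15, 12, 10)
obs 13: x=2 → posterior Dirichlet(15, 12, 11)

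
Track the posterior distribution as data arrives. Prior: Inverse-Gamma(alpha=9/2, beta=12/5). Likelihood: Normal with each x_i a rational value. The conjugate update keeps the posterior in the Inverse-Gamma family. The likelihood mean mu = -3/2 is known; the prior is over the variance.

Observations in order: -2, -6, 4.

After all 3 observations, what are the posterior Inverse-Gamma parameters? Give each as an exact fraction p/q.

alpha=6, beta=1111/40

obs 1: x=-2 → posterior Inverse-Gamma(5, 101/40)
obs 2: x=-6 → posterior Inverse-Gamma(11/2, 253/20)
obs 3: x=4 → posterior Inverse-Gamma(6, 1111/40)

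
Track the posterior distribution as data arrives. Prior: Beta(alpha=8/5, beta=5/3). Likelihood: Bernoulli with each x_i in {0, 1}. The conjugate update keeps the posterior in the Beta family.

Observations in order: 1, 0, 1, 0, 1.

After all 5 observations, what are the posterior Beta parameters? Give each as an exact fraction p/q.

alpha=23/5, beta=11/3

obs 1: x=1 → posterior Beta(13/5, 5/3)
obs 2: x=0 → posterior Beta(13/5, 8/3)
obs 3: x=1 → posterior Beta(18/5, 8/3)
obs 4: x=0 → posterior Beta(18/5, 11/3)
obs 5: x=1 → posterior Beta(23/5, 11/3)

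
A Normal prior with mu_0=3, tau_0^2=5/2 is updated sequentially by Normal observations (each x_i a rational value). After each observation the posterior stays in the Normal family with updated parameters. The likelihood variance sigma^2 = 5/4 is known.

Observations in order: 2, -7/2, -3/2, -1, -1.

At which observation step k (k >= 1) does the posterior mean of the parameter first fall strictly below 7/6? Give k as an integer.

k = 2

obs 1: x=2 → posterior Normal(7/3, 5/6)
obs 2: x=-7/2 → posterior Normal(0, 1/2)
obs 3: x=-3/2 → posterior Normal(-3/7, 5/14)
obs 4: x=-1 → posterior Normal(-5/9, 5/18)
obs 5: x=-1 → posterior Normal(-7/11, 5/22)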